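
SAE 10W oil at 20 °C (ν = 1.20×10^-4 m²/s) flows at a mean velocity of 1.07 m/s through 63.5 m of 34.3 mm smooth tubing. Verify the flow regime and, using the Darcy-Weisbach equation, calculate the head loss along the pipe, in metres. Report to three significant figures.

Re = VD/ν = 1.07·0.03430/1.20×10^-4 = 306 → laminar (Re < 2300)
f = 64/Re = 0.2093
h_f = f(L/D)V²/(2g) = 0.2093·(63.5/0.03430)·1.07²/(2·9.81) = 22.61 m

h_f ≈ 22.6 m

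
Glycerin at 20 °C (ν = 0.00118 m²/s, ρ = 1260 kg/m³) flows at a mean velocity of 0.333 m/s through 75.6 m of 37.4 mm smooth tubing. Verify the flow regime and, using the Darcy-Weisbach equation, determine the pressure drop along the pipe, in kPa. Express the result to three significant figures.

Re = VD/ν = 0.333·0.03740/0.00118 = 10.6 → laminar (Re < 2300)
f = 64/Re = 6.064
h_f = f(L/D)V²/(2g) = 6.064·(75.6/0.03740)·0.333²/(2·9.81) = 69.28 m
Δp = ρg·h_f = 1260·9.81·69.28 = 856.3 kPa

Δp ≈ 856 kPa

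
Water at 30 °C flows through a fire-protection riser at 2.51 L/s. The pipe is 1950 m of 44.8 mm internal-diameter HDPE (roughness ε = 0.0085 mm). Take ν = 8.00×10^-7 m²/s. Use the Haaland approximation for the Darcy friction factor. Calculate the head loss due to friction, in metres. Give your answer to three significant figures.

h_f ≈ 107 m

V = 4Q/(πD²) = 4·0.00251/(π·0.0448²) = 1.592 m/s
Re = VD/ν = 1.592·0.0448/8.00×10^-7 = 8.92×10^4 → turbulent
ε/D = 0.0085/44.8 = 1.90×10^-4
Haaland: f = 0.01906
h_f = f(L/D)V²/(2g) = 0.01906·(1950/0.0448)·1.592²/(2·9.81) = 107.2 m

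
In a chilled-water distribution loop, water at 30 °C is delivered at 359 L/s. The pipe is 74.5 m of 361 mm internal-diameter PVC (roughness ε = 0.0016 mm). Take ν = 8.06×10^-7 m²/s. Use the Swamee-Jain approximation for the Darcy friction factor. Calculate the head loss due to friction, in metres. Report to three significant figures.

V = 4Q/(πD²) = 4·0.359/(π·0.361²) = 3.507 m/s
Re = VD/ν = 3.507·0.361/8.06×10^-7 = 1.57×10^6 → turbulent
ε/D = 0.0016/361 = 4.43×10^-6
Swamee-Jain: f = 0.01092
h_f = f(L/D)V²/(2g) = 0.01092·(74.5/0.361)·3.507²/(2·9.81) = 1.413 m

h_f ≈ 1.41 m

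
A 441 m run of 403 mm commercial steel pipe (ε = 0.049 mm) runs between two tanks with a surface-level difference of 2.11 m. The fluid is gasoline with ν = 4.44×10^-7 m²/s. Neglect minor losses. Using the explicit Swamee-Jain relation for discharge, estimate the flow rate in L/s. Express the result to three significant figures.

Q ≈ 215 L/s

Swamee-Jain (Type II): Q = -0.965·√(gD⁵h_f/L)·ln[ε/(3.7D) + √(3.17ν²L/(gD³h_f))]
√(gD⁵h_f/L) = √(9.81·0.403⁵·2.11/441) = 0.02234
ε/(3.7D) = 3.29×10^-5; √(3.17ν²L/(gD³h_f)) = 1.43×10^-5
Q = -0.965·0.02234·ln(4.712×10^-5) = 0.2147 m³/s
Check: V = 1.68 m/s, Re = 1.53×10^6, f = 0.01343, h_f = 2.12 m ≈ 2.11 m ✓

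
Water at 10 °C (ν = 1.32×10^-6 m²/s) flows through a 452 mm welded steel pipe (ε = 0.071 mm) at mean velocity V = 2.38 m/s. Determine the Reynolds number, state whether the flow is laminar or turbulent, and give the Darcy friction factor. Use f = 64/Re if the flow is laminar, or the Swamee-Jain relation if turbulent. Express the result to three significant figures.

Re ≈ 8.15×10^5; turbulent; f ≈ 0.0145

Re = VD/ν = 2.380·0.452/1.32×10^-6 = 8.15×10^5
Re > 4000 → turbulent; ε/D = 1.57×10^-4
Swamee-Jain: f = 0.01448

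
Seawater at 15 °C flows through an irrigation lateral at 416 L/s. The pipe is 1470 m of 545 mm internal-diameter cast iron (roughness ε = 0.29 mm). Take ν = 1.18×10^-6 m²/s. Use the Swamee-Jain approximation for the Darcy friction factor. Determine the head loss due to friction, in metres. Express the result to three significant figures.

h_f ≈ 7.70 m

V = 4Q/(πD²) = 4·0.416/(π·0.545²) = 1.783 m/s
Re = VD/ν = 1.783·0.545/1.18×10^-6 = 8.24×10^5 → turbulent
ε/D = 0.29/545 = 5.32×10^-4
Swamee-Jain: f = 0.01762
h_f = f(L/D)V²/(2g) = 0.01762·(1470/0.545)·1.783²/(2·9.81) = 7.702 m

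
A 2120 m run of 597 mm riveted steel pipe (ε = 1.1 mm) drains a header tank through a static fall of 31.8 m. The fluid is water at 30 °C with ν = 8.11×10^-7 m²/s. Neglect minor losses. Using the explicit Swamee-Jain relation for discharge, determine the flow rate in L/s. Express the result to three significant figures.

Swamee-Jain (Type II): Q = -0.965·√(gD⁵h_f/L)·ln[ε/(3.7D) + √(3.17ν²L/(gD³h_f))]
√(gD⁵h_f/L) = √(9.81·0.597⁵·31.8/2120) = 0.1056
ε/(3.7D) = 4.98×10^-4; √(3.17ν²L/(gD³h_f)) = 8.16×10^-6
Q = -0.965·0.1056·ln(5.061×10^-4) = 0.7736 m³/s
Check: V = 2.76 m/s, Re = 2.03×10^6, f = 0.02306, h_f = 31.9 m ≈ 31.8 m ✓

Q ≈ 774 L/s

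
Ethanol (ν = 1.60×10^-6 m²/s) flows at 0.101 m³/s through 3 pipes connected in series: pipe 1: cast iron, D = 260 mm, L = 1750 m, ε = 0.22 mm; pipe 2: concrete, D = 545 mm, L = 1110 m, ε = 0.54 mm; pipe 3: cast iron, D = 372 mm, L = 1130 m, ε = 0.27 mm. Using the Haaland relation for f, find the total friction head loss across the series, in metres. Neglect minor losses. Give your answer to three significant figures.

H ≈ 27.6 m

Pipe 1: V = 1.902 m/s, Re = 3.09×10^5, ε/D = 8.46×10^-4, f = 0.01982, h_1 = f(L/D)V²/2g = 24.61 m
Pipe 2: V = 0.4330 m/s, Re = 1.47×10^5, ε/D = 9.91×10^-4, f = 0.02127, h_2 = f(L/D)V²/2g = 0.4139 m
Pipe 3: V = 0.9293 m/s, Re = 2.16×10^5, ε/D = 7.26×10^-4, f = 0.01964, h_3 = f(L/D)V²/2g = 2.626 m
Series → Q common, losses add: H = Σh = 27.65 m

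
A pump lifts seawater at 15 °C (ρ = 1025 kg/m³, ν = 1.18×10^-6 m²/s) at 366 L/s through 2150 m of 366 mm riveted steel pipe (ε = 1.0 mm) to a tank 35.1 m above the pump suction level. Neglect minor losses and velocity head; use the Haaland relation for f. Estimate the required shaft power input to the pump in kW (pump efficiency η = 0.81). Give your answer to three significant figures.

V = 4Q/(πD²) = 3.479 m/s; Re = 1.08×10^6; ε/D = 0.00273; f = 0.02566
h_f = f(L/D)V²/2g = 92.99 m
Total head H = z + h_f = 35.1 + 92.99 = 128.1 m
P_hyd = ρgQH = 1025·9.81·0.366·128.1 = 471.4 kW
P_shaft = P_hyd/η = 471.4/0.81 = 582.0 kW

P_shaft ≈ 582 kW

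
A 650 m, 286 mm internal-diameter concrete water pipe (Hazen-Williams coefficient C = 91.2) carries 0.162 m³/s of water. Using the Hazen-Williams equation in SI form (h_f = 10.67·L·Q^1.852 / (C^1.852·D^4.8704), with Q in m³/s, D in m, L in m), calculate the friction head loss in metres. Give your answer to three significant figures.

h_f = 10.67·650·0.162^1.852 / (91.2^1.852·0.286^4.8704) = 24.83 m

h_f ≈ 24.8 m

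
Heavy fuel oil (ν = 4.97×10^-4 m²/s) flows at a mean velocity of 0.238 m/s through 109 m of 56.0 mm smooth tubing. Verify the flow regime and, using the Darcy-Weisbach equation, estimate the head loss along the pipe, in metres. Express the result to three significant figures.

Re = VD/ν = 0.238·0.05600/4.97×10^-4 = 26.8 → laminar (Re < 2300)
f = 64/Re = 2.387
h_f = f(L/D)V²/(2g) = 2.387·(109/0.05600)·0.238²/(2·9.81) = 13.41 m

h_f ≈ 13.4 m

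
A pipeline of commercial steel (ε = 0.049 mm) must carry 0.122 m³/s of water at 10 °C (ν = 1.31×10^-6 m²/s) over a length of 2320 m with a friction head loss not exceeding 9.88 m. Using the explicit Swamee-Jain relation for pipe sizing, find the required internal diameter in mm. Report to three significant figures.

Swamee-Jain (Type III): D = 0.66·[ε^1.25·(LQ²/(gh_f))^4.75 + ν·Q^9.4·(L/(gh_f))^5.2]^0.04
LQ²/(gh_f) = 0.3563; L/(gh_f) = 23.94
Term 1 = ε^1.25·(…)^4.75 = 3.05×10^-8; Term 2 = ν·Q^9.4·(…)^5.2 = 5.01×10^-8
D = 0.66·(3.05×10^-8 + 5.01×10^-8)^0.04 = 0.3434 m = 343 mm
Check: V = 1.32 m/s, Re = 3.45×10^5, f = 0.01556, h_f = 9.30 m ≈ 9.88 m ✓

D ≈ 343 mm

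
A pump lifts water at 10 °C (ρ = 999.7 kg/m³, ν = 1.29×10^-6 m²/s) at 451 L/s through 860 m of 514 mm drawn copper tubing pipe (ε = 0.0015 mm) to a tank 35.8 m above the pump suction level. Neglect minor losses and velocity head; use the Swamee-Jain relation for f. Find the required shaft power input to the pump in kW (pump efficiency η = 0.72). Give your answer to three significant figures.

V = 4Q/(πD²) = 2.174 m/s; Re = 8.66×10^5; ε/D = 2.92×10^-6; f = 0.01196
h_f = f(L/D)V²/2g = 4.818 m
Total head H = z + h_f = 35.8 + 4.818 = 40.62 m
P_hyd = ρgQH = 999.7·9.81·0.451·40.62 = 179.7 kW
P_shaft = P_hyd/η = 179.7/0.72 = 249.5 kW

P_shaft ≈ 250 kW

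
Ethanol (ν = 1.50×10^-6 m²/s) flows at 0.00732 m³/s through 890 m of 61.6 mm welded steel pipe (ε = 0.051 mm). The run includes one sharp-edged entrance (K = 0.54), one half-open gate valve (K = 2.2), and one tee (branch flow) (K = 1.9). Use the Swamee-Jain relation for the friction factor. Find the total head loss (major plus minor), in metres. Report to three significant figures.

H_L ≈ 97.9 m

V = 4Q/(πD²) = 2.456 m/s; V²/2g = 0.3075 m
Re = 1.01×10^5, ε/D = 8.28×10^-4 → f = 0.02171 (Swamee-Jain)
Major: h_f = f(L/D)·V²/2g = 0.02171·14448·0.3075 = 96.43 m
Minor: ΣK = 4.64; h_m = ΣK·V²/2g = 1.427 m
Total H_L = 96.43 + 1.427 = 97.86 m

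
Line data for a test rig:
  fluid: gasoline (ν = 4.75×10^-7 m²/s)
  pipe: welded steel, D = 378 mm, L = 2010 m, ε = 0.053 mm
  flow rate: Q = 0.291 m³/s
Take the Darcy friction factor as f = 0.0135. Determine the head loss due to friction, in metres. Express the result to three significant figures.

h_f ≈ 24.6 m

V = 4Q/(πD²) = 4·0.291/(π·0.378²) = 2.593 m/s
h_f = f(L/D)V²/(2g) = 0.01350·(2010/0.378)·2.593²/(2·9.81) = 24.60 m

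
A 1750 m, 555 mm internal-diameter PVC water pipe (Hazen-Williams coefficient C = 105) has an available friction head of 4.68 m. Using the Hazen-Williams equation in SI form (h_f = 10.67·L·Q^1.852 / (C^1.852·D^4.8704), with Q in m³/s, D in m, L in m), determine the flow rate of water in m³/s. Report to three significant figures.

Rearranging: Q = [h_f·C^1.852·D^4.8704 / (10.67·L)]^(1/1.852)
Q = [4.68·105^1.852·0.555^4.8704 / (10.67·1750)]^0.540 = 0.2537 m³/s

Q ≈ 0.254 m³/s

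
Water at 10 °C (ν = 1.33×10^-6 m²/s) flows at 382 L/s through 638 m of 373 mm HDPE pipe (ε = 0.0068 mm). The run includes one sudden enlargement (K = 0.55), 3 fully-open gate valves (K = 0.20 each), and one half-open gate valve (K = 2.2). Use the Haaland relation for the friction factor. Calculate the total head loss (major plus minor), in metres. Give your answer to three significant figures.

V = 4Q/(πD²) = 3.496 m/s; V²/2g = 0.6229 m
Re = 9.80×10^5, ε/D = 1.82×10^-5 → f = 0.01196 (Haaland)
Major: h_f = f(L/D)·V²/2g = 0.01196·1710·0.6229 = 12.74 m
Minor: ΣK = 3.35; h_m = ΣK·V²/2g = 2.087 m
Total H_L = 12.74 + 2.087 = 14.83 m

H_L ≈ 14.8 m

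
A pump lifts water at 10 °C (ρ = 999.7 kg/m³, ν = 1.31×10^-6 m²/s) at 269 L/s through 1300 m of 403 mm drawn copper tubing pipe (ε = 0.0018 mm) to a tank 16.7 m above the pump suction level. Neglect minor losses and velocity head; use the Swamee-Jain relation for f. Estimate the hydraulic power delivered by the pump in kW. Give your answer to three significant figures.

V = 4Q/(πD²) = 2.109 m/s; Re = 6.49×10^5; ε/D = 4.47×10^-6; f = 0.01259
h_f = f(L/D)V²/2g = 9.204 m
Total head H = z + h_f = 16.7 + 9.204 = 25.90 m
P_hyd = ρgQH = 999.7·9.81·0.269·25.90 = 68.34 kW

P_hyd ≈ 68.3 kW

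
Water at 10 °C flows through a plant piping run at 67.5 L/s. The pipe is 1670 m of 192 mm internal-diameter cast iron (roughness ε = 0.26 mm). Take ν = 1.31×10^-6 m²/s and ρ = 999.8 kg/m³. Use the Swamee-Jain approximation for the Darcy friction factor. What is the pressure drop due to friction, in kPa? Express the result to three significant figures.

Δp ≈ 520 kPa

V = 4Q/(πD²) = 4·0.0675/(π·0.192²) = 2.331 m/s
Re = VD/ν = 2.331·0.192/1.31×10^-6 = 3.42×10^5 → turbulent
ε/D = 0.26/192 = 0.00135
Swamee-Jain: f = 0.02201
h_f = f(L/D)V²/(2g) = 0.02201·(1670/0.192)·2.331²/(2·9.81) = 53.03 m
Δp = ρg·h_f = 999.8·9.81·53.03 = 520.1 kPa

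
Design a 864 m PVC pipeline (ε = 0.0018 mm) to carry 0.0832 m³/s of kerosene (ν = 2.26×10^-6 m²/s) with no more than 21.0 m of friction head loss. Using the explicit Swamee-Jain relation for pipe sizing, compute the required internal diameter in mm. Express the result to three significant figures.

Swamee-Jain (Type III): D = 0.66·[ε^1.25·(LQ²/(gh_f))^4.75 + ν·Q^9.4·(L/(gh_f))^5.2]^0.04
LQ²/(gh_f) = 0.02903; L/(gh_f) = 4.194
Term 1 = ε^1.25·(…)^4.75 = 3.29×10^-15; Term 2 = ν·Q^9.4·(…)^5.2 = 2.76×10^-13
D = 0.66·(3.29×10^-15 + 2.76×10^-13)^0.04 = 0.2077 m = 208 mm
Check: V = 2.46 m/s, Re = 2.26×10^5, f = 0.01526, h_f = 19.5 m ≈ 21.0 m ✓

D ≈ 208 mm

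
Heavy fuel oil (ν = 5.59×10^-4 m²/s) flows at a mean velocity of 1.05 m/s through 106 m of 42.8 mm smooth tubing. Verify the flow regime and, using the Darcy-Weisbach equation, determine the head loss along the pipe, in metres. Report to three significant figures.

h_f ≈ 111 m

Re = VD/ν = 1.05·0.04280/5.59×10^-4 = 80.4 → laminar (Re < 2300)
f = 64/Re = 0.7961
h_f = f(L/D)V²/(2g) = 0.7961·(106/0.04280)·1.05²/(2·9.81) = 110.8 m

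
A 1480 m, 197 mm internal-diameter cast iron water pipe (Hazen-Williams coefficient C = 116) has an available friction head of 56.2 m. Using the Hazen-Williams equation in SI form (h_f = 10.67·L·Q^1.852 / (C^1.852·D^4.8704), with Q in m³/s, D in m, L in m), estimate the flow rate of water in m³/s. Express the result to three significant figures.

Q ≈ 0.0771 m³/s

Rearranging: Q = [h_f·C^1.852·D^4.8704 / (10.67·L)]^(1/1.852)
Q = [56.2·116^1.852·0.197^4.8704 / (10.67·1480)]^0.540 = 0.07706 m³/s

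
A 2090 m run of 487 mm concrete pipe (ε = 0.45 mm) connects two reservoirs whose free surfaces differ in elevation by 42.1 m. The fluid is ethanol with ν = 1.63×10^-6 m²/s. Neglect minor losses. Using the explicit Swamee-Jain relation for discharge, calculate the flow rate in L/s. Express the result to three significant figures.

Swamee-Jain (Type II): Q = -0.965·√(gD⁵h_f/L)·ln[ε/(3.7D) + √(3.17ν²L/(gD³h_f))]
√(gD⁵h_f/L) = √(9.81·0.487⁵·42.1/2090) = 0.07357
ε/(3.7D) = 2.50×10^-4; √(3.17ν²L/(gD³h_f)) = 1.92×10^-5
Q = -0.965·0.07357·ln(2.689×10^-4) = 0.5837 m³/s
Check: V = 3.13 m/s, Re = 9.36×10^5, f = 0.01970, h_f = 42.3 m ≈ 42.1 m ✓

Q ≈ 584 L/s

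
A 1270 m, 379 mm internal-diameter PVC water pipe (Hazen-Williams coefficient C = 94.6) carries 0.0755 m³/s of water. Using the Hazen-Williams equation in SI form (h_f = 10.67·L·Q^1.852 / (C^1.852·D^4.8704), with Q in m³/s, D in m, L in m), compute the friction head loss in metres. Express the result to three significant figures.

h_f ≈ 2.80 m

h_f = 10.67·1270·0.0755^1.852 / (94.6^1.852·0.379^4.8704) = 2.798 m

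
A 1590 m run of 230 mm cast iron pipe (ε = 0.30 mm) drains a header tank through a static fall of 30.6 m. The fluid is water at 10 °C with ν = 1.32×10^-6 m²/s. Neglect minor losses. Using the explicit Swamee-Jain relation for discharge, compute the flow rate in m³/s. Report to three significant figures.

Swamee-Jain (Type II): Q = -0.965·√(gD⁵h_f/L)·ln[ε/(3.7D) + √(3.17ν²L/(gD³h_f))]
√(gD⁵h_f/L) = √(9.81·0.230⁵·30.6/1590) = 0.01102
ε/(3.7D) = 3.53×10^-4; √(3.17ν²L/(gD³h_f)) = 4.90×10^-5
Q = -0.965·0.01102·ln(4.016×10^-4) = 0.08319 m³/s
Check: V = 2.00 m/s, Re = 3.49×10^5, f = 0.02181, h_f = 30.8 m ≈ 30.6 m ✓

Q ≈ 0.0832 m³/s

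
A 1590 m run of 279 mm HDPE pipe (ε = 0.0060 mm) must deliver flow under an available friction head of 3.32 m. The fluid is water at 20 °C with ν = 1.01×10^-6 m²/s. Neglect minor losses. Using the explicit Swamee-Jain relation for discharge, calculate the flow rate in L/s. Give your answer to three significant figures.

Swamee-Jain (Type II): Q = -0.965·√(gD⁵h_f/L)·ln[ε/(3.7D) + √(3.17ν²L/(gD³h_f))]
√(gD⁵h_f/L) = √(9.81·0.279⁵·3.32/1590) = 0.005885
ε/(3.7D) = 5.81×10^-6; √(3.17ν²L/(gD³h_f)) = 8.53×10^-5
Q = -0.965·0.005885·ln(9.107×10^-5) = 0.05283 m³/s
Check: V = 0.864 m/s, Re = 2.39×10^5, f = 0.01523, h_f = 3.30 m ≈ 3.32 m ✓

Q ≈ 52.8 L/s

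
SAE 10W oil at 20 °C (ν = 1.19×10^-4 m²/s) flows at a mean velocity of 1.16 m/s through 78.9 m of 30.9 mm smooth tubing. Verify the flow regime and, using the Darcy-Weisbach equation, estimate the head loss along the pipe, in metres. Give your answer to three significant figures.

Re = VD/ν = 1.16·0.03090/1.19×10^-4 = 301 → laminar (Re < 2300)
f = 64/Re = 0.2125
h_f = f(L/D)V²/(2g) = 0.2125·(78.9/0.03090)·1.16²/(2·9.81) = 37.21 m

h_f ≈ 37.2 m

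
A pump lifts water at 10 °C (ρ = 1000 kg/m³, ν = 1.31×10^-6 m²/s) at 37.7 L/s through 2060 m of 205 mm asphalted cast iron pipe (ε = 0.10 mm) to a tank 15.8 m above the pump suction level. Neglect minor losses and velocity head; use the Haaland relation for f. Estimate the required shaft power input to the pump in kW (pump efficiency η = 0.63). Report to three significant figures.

V = 4Q/(πD²) = 1.142 m/s; Re = 1.79×10^5; ε/D = 4.88×10^-4; f = 0.01876
h_f = f(L/D)V²/2g = 12.54 m
Total head H = z + h_f = 15.8 + 12.54 = 28.34 m
P_hyd = ρgQH = 1000·9.81·0.0377·28.34 = 10.48 kW
P_shaft = P_hyd/η = 10.48/0.63 = 16.64 kW

P_shaft ≈ 16.6 kW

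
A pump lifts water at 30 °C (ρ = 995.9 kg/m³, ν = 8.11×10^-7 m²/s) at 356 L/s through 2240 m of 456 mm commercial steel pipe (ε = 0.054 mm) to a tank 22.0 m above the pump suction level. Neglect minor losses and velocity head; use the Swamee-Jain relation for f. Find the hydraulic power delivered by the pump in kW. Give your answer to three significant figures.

P_hyd ≈ 133 kW

V = 4Q/(πD²) = 2.180 m/s; Re = 1.23×10^6; ε/D = 1.18×10^-4; f = 0.01357
h_f = f(L/D)V²/2g = 16.14 m
Total head H = z + h_f = 22.0 + 16.14 = 38.14 m
P_hyd = ρgQH = 995.9·9.81·0.356·38.14 = 132.7 kW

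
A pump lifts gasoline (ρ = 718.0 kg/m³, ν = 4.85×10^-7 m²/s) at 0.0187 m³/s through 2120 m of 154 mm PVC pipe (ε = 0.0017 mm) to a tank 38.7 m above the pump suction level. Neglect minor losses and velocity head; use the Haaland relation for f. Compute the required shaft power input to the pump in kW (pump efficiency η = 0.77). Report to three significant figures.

P_shaft ≈ 8.35 kW

V = 4Q/(πD²) = 1.004 m/s; Re = 3.19×10^5; ε/D = 1.10×10^-5; f = 0.01427
h_f = f(L/D)V²/2g = 10.09 m
Total head H = z + h_f = 38.7 + 10.09 = 48.79 m
P_hyd = ρgQH = 718.0·9.81·0.0187·48.79 = 6.427 kW
P_shaft = P_hyd/η = 6.427/0.77 = 8.347 kW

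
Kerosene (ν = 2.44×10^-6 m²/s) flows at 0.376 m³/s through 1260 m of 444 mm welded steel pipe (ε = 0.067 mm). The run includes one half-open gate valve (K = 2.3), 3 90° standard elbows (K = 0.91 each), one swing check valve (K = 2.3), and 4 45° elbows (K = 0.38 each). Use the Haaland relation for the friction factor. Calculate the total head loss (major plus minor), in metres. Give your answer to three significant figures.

H_L ≈ 15.4 m

V = 4Q/(πD²) = 2.428 m/s; V²/2g = 0.3006 m
Re = 4.42×10^5, ε/D = 1.51×10^-4 → f = 0.01499 (Haaland)
Major: h_f = f(L/D)·V²/2g = 0.01499·2838·0.3006 = 12.79 m
Minor: ΣK = 8.85; h_m = ΣK·V²/2g = 2.660 m
Total H_L = 12.79 + 2.660 = 15.45 m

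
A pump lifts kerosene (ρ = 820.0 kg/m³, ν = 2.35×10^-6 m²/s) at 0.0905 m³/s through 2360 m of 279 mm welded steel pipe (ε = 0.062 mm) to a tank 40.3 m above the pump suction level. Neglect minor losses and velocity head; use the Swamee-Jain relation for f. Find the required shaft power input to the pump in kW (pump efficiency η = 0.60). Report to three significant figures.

V = 4Q/(πD²) = 1.480 m/s; Re = 1.76×10^5; ε/D = 2.22×10^-4; f = 0.01758
h_f = f(L/D)V²/2g = 16.61 m
Total head H = z + h_f = 40.3 + 16.61 = 56.91 m
P_hyd = ρgQH = 820.0·9.81·0.0905·56.91 = 41.43 kW
P_shaft = P_hyd/η = 41.43/0.60 = 69.05 kW

P_shaft ≈ 69.0 kW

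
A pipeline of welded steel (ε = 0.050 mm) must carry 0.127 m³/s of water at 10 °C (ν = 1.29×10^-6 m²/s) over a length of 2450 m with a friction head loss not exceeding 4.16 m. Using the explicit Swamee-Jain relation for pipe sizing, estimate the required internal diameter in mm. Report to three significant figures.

D ≈ 420 mm

Swamee-Jain (Type III): D = 0.66·[ε^1.25·(LQ²/(gh_f))^4.75 + ν·Q^9.4·(L/(gh_f))^5.2]^0.04
LQ²/(gh_f) = 0.9683; L/(gh_f) = 60.03
Term 1 = ε^1.25·(…)^4.75 = 3.61×10^-6; Term 2 = ν·Q^9.4·(…)^5.2 = 8.59×10^-6
D = 0.66·(3.61×10^-6 + 8.59×10^-6)^0.04 = 0.4198 m = 420 mm
Check: V = 0.918 m/s, Re = 2.99×10^5, f = 0.01563, h_f = 3.92 m ≈ 4.16 m ✓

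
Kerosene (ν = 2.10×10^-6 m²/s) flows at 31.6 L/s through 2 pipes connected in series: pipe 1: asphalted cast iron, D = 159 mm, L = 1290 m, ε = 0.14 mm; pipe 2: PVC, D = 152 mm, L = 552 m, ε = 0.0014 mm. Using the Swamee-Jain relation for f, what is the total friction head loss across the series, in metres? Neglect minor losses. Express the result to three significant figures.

Pipe 1: V = 1.591 m/s, Re = 1.20×10^5, ε/D = 8.81×10^-4, f = 0.02153, h_1 = f(L/D)V²/2g = 22.55 m
Pipe 2: V = 1.741 m/s, Re = 1.26×10^5, ε/D = 9.21×10^-6, f = 0.01709, h_2 = f(L/D)V²/2g = 9.595 m
Series → Q common, losses add: H = Σh = 32.15 m

H ≈ 32.1 m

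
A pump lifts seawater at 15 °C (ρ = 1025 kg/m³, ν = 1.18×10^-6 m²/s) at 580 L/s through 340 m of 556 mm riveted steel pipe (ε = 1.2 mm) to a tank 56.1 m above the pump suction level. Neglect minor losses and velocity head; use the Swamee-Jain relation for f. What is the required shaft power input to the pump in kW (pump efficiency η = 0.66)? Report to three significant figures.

P_shaft ≈ 534 kW

V = 4Q/(πD²) = 2.389 m/s; Re = 1.13×10^6; ε/D = 0.00216; f = 0.02413
h_f = f(L/D)V²/2g = 4.291 m
Total head H = z + h_f = 56.1 + 4.291 = 60.39 m
P_hyd = ρgQH = 1025·9.81·0.580·60.39 = 352.2 kW
P_shaft = P_hyd/η = 352.2/0.66 = 533.6 kW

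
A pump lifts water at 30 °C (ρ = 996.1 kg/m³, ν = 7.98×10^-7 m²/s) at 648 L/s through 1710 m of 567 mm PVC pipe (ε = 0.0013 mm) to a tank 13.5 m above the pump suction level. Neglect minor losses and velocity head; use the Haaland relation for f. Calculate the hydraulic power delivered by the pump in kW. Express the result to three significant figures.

V = 4Q/(πD²) = 2.566 m/s; Re = 1.82×10^6; ε/D = 2.29×10^-6; f = 0.01055
h_f = f(L/D)V²/2g = 10.69 m
Total head H = z + h_f = 13.5 + 10.69 = 24.19 m
P_hyd = ρgQH = 996.1·9.81·0.648·24.19 = 153.1 kW

P_hyd ≈ 153 kW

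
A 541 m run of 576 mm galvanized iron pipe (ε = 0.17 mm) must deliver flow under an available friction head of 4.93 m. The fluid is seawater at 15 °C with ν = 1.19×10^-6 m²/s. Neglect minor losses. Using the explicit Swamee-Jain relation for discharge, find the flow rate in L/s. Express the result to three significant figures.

Q ≈ 672 L/s

Swamee-Jain (Type II): Q = -0.965·√(gD⁵h_f/L)·ln[ε/(3.7D) + √(3.17ν²L/(gD³h_f))]
√(gD⁵h_f/L) = √(9.81·0.576⁵·4.93/541) = 0.07529
ε/(3.7D) = 7.98×10^-5; √(3.17ν²L/(gD³h_f)) = 1.62×10^-5
Q = -0.965·0.07529·ln(9.598×10^-5) = 0.6721 m³/s
Check: V = 2.58 m/s, Re = 1.25×10^6, f = 0.01557, h_f = 4.96 m ≈ 4.93 m ✓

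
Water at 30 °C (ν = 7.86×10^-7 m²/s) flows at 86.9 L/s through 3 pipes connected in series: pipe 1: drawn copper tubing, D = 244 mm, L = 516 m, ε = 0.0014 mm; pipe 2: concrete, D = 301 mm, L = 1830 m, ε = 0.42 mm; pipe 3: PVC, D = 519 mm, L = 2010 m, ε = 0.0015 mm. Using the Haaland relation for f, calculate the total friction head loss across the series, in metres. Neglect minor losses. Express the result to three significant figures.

H ≈ 15.3 m

Pipe 1: V = 1.858 m/s, Re = 5.77×10^5, ε/D = 5.74×10^-6, f = 0.01280, h_1 = f(L/D)V²/2g = 4.767 m
Pipe 2: V = 1.221 m/s, Re = 4.68×10^5, ε/D = 0.00140, f = 0.02181, h_2 = f(L/D)V²/2g = 10.08 m
Pipe 3: V = 0.4108 m/s, Re = 2.71×10^5, ε/D = 2.89×10^-6, f = 0.01464, h_3 = f(L/D)V²/2g = 0.4876 m
Series → Q common, losses add: H = Σh = 15.34 m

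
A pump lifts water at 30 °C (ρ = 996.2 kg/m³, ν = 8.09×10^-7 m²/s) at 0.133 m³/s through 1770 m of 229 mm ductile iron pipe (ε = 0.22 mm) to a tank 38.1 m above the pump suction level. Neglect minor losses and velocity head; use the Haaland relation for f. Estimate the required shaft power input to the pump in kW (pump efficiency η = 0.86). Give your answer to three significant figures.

V = 4Q/(πD²) = 3.229 m/s; Re = 9.14×10^5; ε/D = 9.61×10^-4; f = 0.01978
h_f = f(L/D)V²/2g = 81.27 m
Total head H = z + h_f = 38.1 + 81.27 = 119.4 m
P_hyd = ρgQH = 996.2·9.81·0.133·119.4 = 155.2 kW
P_shaft = P_hyd/η = 155.2/0.86 = 180.4 kW

P_shaft ≈ 180 kW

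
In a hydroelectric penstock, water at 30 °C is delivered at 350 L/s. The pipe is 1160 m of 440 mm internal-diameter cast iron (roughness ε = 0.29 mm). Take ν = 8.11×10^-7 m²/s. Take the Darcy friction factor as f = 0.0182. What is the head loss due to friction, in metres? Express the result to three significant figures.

h_f ≈ 13.0 m

V = 4Q/(πD²) = 4·0.350/(π·0.440²) = 2.302 m/s
h_f = f(L/D)V²/(2g) = 0.01820·(1160/0.440)·2.302²/(2·9.81) = 12.96 m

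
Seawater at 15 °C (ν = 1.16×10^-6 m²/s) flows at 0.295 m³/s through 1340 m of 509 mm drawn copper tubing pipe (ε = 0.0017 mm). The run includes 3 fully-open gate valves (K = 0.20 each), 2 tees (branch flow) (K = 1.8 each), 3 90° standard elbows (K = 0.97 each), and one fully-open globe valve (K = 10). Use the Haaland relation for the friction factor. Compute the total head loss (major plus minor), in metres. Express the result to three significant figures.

V = 4Q/(πD²) = 1.450 m/s; V²/2g = 0.1071 m
Re = 6.36×10^5, ε/D = 3.34×10^-6 → f = 0.01256 (Haaland)
Major: h_f = f(L/D)·V²/2g = 0.01256·2633·0.1071 = 3.542 m
Minor: ΣK = 17.1; h_m = ΣK·V²/2g = 1.833 m
Total H_L = 3.542 + 1.833 = 5.375 m

H_L ≈ 5.38 m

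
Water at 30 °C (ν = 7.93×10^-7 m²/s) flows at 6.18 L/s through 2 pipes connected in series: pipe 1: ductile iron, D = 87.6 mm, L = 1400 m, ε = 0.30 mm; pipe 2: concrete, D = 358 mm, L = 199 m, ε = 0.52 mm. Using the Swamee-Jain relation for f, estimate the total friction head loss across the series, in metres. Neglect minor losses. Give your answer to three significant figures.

Pipe 1: V = 1.025 m/s, Re = 1.13×10^5, ε/D = 0.00342, f = 0.02847, h_1 = f(L/D)V²/2g = 24.38 m
Pipe 2: V = 0.06139 m/s, Re = 2.77×10^4, ε/D = 0.00145, f = 0.02752, h_2 = f(L/D)V²/2g = 0.002939 m
Series → Q common, losses add: H = Σh = 24.38 m

H ≈ 24.4 m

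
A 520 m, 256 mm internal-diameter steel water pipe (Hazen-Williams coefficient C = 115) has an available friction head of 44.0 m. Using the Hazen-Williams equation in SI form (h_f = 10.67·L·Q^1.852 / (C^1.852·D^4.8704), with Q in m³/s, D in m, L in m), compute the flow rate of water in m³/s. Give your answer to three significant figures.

Rearranging: Q = [h_f·C^1.852·D^4.8704 / (10.67·L)]^(1/1.852)
Q = [44.0·115^1.852·0.256^4.8704 / (10.67·520)]^0.540 = 0.2345 m³/s

Q ≈ 0.235 m³/s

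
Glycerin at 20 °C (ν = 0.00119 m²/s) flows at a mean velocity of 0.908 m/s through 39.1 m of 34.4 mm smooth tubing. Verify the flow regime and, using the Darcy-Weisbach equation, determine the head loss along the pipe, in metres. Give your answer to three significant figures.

Re = VD/ν = 0.908·0.03440/0.00119 = 26.2 → laminar (Re < 2300)
f = 64/Re = 2.438
h_f = f(L/D)V²/(2g) = 2.438·(39.1/0.03440)·0.908²/(2·9.81) = 116.5 m

h_f ≈ 116 m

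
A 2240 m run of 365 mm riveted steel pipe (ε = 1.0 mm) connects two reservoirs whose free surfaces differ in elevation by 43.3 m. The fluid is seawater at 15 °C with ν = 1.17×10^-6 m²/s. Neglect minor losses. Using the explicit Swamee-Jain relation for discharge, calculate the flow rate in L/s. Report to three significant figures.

Q ≈ 243 L/s

Swamee-Jain (Type II): Q = -0.965·√(gD⁵h_f/L)·ln[ε/(3.7D) + √(3.17ν²L/(gD³h_f))]
√(gD⁵h_f/L) = √(9.81·0.365⁵·43.3/2240) = 0.03505
ε/(3.7D) = 7.40×10^-4; √(3.17ν²L/(gD³h_f)) = 2.17×10^-5
Q = -0.965·0.03505·ln(7.622×10^-4) = 0.2428 m³/s
Check: V = 2.32 m/s, Re = 7.24×10^5, f = 0.02580, h_f = 43.5 m ≈ 43.3 m ✓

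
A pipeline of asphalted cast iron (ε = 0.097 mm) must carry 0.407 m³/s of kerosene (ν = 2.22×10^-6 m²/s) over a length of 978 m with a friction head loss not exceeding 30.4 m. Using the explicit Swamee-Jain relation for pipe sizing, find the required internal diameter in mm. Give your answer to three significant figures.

Swamee-Jain (Type III): D = 0.66·[ε^1.25·(LQ²/(gh_f))^4.75 + ν·Q^9.4·(L/(gh_f))^5.2]^0.04
LQ²/(gh_f) = 0.5432; L/(gh_f) = 3.279
Term 1 = ε^1.25·(…)^4.75 = 5.30×10^-7; Term 2 = ν·Q^9.4·(…)^5.2 = 2.28×10^-7
D = 0.66·(5.30×10^-7 + 2.28×10^-7)^0.04 = 0.3756 m = 376 mm
Check: V = 3.67 m/s, Re = 6.21×10^5, f = 0.01579, h_f = 28.3 m ≈ 30.4 m ✓

D ≈ 376 mm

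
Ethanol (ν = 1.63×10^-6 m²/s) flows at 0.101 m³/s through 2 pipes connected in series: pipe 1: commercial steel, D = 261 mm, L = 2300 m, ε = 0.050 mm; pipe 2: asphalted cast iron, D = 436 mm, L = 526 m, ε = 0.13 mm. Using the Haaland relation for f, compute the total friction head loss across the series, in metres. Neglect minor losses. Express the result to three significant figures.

H ≈ 26.1 m

Pipe 1: V = 1.888 m/s, Re = 3.02×10^5, ε/D = 1.92×10^-4, f = 0.01598, h_1 = f(L/D)V²/2g = 25.58 m
Pipe 2: V = 0.6765 m/s, Re = 1.81×10^5, ε/D = 2.98×10^-4, f = 0.01770, h_2 = f(L/D)V²/2g = 0.4981 m
Series → Q common, losses add: H = Σh = 26.08 m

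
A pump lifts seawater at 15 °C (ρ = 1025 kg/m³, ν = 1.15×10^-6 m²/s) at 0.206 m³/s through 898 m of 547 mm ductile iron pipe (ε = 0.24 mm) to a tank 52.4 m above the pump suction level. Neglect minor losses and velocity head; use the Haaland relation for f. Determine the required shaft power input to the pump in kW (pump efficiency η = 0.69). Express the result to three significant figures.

V = 4Q/(πD²) = 0.8766 m/s; Re = 4.17×10^5; ε/D = 4.39×10^-4; f = 0.01734
h_f = f(L/D)V²/2g = 1.115 m
Total head H = z + h_f = 52.4 + 1.115 = 53.51 m
P_hyd = ρgQH = 1025·9.81·0.206·53.51 = 110.8 kW
P_shaft = P_hyd/η = 110.8/0.69 = 160.7 kW

P_shaft ≈ 161 kW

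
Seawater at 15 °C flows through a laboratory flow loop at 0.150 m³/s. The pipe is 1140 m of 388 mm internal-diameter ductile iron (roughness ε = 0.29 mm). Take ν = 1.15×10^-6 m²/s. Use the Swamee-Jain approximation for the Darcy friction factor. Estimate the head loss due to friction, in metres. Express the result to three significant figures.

V = 4Q/(πD²) = 4·0.150/(π·0.388²) = 1.269 m/s
Re = VD/ν = 1.269·0.388/1.15×10^-6 = 4.28×10^5 → turbulent
ε/D = 0.29/388 = 7.47×10^-4
Swamee-Jain: f = 0.01929
h_f = f(L/D)V²/(2g) = 0.01929·(1140/0.388)·1.269²/(2·9.81) = 4.649 m

h_f ≈ 4.65 m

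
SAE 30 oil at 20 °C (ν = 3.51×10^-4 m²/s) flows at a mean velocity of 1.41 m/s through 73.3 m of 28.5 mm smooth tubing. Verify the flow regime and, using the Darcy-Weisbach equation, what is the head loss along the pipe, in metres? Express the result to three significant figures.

Re = VD/ν = 1.41·0.02850/3.51×10^-4 = 114 → laminar (Re < 2300)
f = 64/Re = 0.5590
h_f = f(L/D)V²/(2g) = 0.5590·(73.3/0.02850)·1.41²/(2·9.81) = 145.7 m

h_f ≈ 146 m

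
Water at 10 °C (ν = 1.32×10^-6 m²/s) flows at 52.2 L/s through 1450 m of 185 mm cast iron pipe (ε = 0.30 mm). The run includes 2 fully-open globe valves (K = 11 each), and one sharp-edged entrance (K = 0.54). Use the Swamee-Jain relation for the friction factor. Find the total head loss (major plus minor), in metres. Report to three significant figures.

V = 4Q/(πD²) = 1.942 m/s; V²/2g = 0.1922 m
Re = 2.72×10^5, ε/D = 0.00162 → f = 0.02309 (Swamee-Jain)
Major: h_f = f(L/D)·V²/2g = 0.02309·7838·0.1922 = 34.78 m
Minor: ΣK = 22.5; h_m = ΣK·V²/2g = 4.332 m
Total H_L = 34.78 + 4.332 = 39.11 m

H_L ≈ 39.1 m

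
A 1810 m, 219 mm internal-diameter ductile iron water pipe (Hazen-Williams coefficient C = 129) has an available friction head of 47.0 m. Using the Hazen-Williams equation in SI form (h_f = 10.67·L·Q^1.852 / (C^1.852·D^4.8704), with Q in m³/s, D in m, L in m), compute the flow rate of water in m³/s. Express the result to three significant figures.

Q ≈ 0.0922 m³/s

Rearranging: Q = [h_f·C^1.852·D^4.8704 / (10.67·L)]^(1/1.852)
Q = [47.0·129^1.852·0.219^4.8704 / (10.67·1810)]^0.540 = 0.09221 m³/s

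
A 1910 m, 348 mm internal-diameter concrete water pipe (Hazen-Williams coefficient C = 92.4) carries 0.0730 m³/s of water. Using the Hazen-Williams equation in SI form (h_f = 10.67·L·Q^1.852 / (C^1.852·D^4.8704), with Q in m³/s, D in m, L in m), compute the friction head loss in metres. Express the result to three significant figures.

h_f = 10.67·1910·0.0730^1.852 / (92.4^1.852·0.348^4.8704) = 6.257 m

h_f ≈ 6.26 m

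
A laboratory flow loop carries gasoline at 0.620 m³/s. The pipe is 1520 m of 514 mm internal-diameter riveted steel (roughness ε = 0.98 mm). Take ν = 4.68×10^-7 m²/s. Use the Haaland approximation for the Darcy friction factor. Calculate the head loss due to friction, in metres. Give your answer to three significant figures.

h_f ≈ 31.3 m

V = 4Q/(πD²) = 4·0.620/(π·0.514²) = 2.988 m/s
Re = VD/ν = 2.988·0.514/4.68×10^-7 = 3.28×10^6 → turbulent
ε/D = 0.98/514 = 0.00191
Haaland: f = 0.02322
h_f = f(L/D)V²/(2g) = 0.02322·(1520/0.514)·2.988²/(2·9.81) = 31.25 m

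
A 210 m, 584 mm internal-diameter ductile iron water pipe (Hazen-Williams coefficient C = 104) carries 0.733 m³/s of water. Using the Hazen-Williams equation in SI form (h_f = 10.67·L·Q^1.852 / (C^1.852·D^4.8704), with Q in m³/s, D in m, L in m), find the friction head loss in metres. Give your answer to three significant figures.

h_f ≈ 3.18 m

h_f = 10.67·210·0.733^1.852 / (104^1.852·0.584^4.8704) = 3.182 m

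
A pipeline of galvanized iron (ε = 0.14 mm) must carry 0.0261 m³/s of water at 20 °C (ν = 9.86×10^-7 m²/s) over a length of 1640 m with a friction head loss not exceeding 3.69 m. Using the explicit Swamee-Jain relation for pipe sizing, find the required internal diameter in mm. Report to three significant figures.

D ≈ 222 mm

Swamee-Jain (Type III): D = 0.66·[ε^1.25·(LQ²/(gh_f))^4.75 + ν·Q^9.4·(L/(gh_f))^5.2]^0.04
LQ²/(gh_f) = 0.03086; L/(gh_f) = 45.31
Term 1 = ε^1.25·(…)^4.75 = 1.02×10^-12; Term 2 = ν·Q^9.4·(…)^5.2 = 5.28×10^-13
D = 0.66·(1.02×10^-12 + 5.28×10^-13)^0.04 = 0.2224 m = 222 mm
Check: V = 0.672 m/s, Re = 1.52×10^5, f = 0.02006, h_f = 3.40 m ≈ 3.69 m ✓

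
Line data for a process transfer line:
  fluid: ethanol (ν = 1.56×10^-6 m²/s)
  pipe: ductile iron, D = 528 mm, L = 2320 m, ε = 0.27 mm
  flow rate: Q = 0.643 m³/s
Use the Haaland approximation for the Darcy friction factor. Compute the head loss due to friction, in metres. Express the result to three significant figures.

h_f ≈ 33.3 m

V = 4Q/(πD²) = 4·0.643/(π·0.528²) = 2.937 m/s
Re = VD/ν = 2.937·0.528/1.56×10^-6 = 9.94×10^5 → turbulent
ε/D = 0.27/528 = 5.11×10^-4
Haaland: f = 0.01725
h_f = f(L/D)V²/(2g) = 0.01725·(2320/0.528)·2.937²/(2·9.81) = 33.32 m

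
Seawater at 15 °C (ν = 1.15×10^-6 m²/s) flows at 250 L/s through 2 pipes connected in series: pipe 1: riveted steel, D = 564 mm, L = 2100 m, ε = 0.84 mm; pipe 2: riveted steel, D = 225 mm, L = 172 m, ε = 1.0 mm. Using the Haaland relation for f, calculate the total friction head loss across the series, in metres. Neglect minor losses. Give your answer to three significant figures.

H ≈ 49.6 m

Pipe 1: V = 1.001 m/s, Re = 4.91×10^5, ε/D = 0.00149, f = 0.02213, h_1 = f(L/D)V²/2g = 4.206 m
Pipe 2: V = 6.288 m/s, Re = 1.23×10^6, ε/D = 0.00444, f = 0.02945, h_2 = f(L/D)V²/2g = 45.36 m
Series → Q common, losses add: H = Σh = 49.57 m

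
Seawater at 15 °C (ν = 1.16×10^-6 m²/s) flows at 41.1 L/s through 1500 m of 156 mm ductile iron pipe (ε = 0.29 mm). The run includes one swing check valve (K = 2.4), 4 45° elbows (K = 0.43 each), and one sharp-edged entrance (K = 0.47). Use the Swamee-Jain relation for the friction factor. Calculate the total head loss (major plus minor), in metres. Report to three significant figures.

H_L ≈ 55.0 m

V = 4Q/(πD²) = 2.150 m/s; V²/2g = 0.2357 m
Re = 2.89×10^5, ε/D = 0.00186 → f = 0.02378 (Swamee-Jain)
Major: h_f = f(L/D)·V²/2g = 0.02378·9615·0.2357 = 53.89 m
Minor: ΣK = 4.59; h_m = ΣK·V²/2g = 1.082 m
Total H_L = 53.89 + 1.082 = 54.97 m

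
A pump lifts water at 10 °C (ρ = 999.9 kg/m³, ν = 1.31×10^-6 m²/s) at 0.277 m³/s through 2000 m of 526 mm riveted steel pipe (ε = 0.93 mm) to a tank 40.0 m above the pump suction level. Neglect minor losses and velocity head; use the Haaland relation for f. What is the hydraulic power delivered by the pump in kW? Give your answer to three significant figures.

V = 4Q/(πD²) = 1.275 m/s; Re = 5.12×10^5; ε/D = 0.00177; f = 0.02306
h_f = f(L/D)V²/2g = 7.262 m
Total head H = z + h_f = 40.0 + 7.262 = 47.26 m
P_hyd = ρgQH = 999.9·9.81·0.277·47.26 = 128.4 kW

P_hyd ≈ 128 kW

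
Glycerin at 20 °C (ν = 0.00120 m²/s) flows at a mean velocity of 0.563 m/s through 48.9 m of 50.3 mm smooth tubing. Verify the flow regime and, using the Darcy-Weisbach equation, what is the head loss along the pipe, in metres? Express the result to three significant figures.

h_f ≈ 42.6 m

Re = VD/ν = 0.563·0.05030/0.00120 = 23.6 → laminar (Re < 2300)
f = 64/Re = 2.712
h_f = f(L/D)V²/(2g) = 2.712·(48.9/0.05030)·0.563²/(2·9.81) = 42.59 m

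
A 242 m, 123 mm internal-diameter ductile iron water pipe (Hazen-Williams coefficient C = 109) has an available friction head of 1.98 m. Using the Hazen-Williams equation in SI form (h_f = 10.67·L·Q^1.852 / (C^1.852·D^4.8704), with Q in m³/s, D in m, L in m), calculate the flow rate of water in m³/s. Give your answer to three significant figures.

Rearranging: Q = [h_f·C^1.852·D^4.8704 / (10.67·L)]^(1/1.852)
Q = [1.98·109^1.852·0.123^4.8704 / (10.67·242)]^0.540 = 0.009160 m³/s

Q ≈ 0.00916 m³/s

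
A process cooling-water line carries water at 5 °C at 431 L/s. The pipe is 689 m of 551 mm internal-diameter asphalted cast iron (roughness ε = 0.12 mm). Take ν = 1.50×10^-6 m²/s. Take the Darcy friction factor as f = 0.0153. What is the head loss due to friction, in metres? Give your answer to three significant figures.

V = 4Q/(πD²) = 4·0.431/(π·0.551²) = 1.808 m/s
h_f = f(L/D)V²/(2g) = 0.01530·(689/0.551)·1.808²/(2·9.81) = 3.186 m

h_f ≈ 3.19 m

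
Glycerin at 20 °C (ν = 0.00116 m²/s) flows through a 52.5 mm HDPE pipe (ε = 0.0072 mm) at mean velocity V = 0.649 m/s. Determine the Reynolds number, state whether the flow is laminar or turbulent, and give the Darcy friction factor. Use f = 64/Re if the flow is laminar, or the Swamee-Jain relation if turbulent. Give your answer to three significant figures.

Re = VD/ν = 0.6490·0.0525/0.00116 = 29.4
Re < 2300 → laminar → f = 64/Re = 2.179

Re ≈ 29.4; laminar; f = 64/Re ≈ 2.18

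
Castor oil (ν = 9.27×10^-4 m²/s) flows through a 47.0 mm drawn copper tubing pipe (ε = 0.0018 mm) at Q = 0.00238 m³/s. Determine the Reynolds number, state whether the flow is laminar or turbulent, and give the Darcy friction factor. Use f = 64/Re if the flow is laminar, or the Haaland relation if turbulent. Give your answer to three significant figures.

Re ≈ 69.6; laminar; f = 64/Re ≈ 0.920

V = 4Q/(πD²) = 1.372 m/s
Re = VD/ν = 1.372·0.0470/9.27×10^-4 = 69.6
Re < 2300 → laminar → f = 64/Re = 0.9202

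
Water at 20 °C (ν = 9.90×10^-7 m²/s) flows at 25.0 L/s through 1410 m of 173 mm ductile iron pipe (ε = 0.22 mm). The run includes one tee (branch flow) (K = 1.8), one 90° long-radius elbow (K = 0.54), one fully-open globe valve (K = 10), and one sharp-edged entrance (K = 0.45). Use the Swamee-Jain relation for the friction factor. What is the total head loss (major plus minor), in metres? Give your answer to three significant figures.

H_L ≈ 11.2 m

V = 4Q/(πD²) = 1.064 m/s; V²/2g = 0.05765 m
Re = 1.86×10^5, ε/D = 0.00127 → f = 0.02229 (Swamee-Jain)
Major: h_f = f(L/D)·V²/2g = 0.02229·8150·0.05765 = 10.47 m
Minor: ΣK = 12.8; h_m = ΣK·V²/2g = 0.7374 m
Total H_L = 10.47 + 0.7374 = 11.21 m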